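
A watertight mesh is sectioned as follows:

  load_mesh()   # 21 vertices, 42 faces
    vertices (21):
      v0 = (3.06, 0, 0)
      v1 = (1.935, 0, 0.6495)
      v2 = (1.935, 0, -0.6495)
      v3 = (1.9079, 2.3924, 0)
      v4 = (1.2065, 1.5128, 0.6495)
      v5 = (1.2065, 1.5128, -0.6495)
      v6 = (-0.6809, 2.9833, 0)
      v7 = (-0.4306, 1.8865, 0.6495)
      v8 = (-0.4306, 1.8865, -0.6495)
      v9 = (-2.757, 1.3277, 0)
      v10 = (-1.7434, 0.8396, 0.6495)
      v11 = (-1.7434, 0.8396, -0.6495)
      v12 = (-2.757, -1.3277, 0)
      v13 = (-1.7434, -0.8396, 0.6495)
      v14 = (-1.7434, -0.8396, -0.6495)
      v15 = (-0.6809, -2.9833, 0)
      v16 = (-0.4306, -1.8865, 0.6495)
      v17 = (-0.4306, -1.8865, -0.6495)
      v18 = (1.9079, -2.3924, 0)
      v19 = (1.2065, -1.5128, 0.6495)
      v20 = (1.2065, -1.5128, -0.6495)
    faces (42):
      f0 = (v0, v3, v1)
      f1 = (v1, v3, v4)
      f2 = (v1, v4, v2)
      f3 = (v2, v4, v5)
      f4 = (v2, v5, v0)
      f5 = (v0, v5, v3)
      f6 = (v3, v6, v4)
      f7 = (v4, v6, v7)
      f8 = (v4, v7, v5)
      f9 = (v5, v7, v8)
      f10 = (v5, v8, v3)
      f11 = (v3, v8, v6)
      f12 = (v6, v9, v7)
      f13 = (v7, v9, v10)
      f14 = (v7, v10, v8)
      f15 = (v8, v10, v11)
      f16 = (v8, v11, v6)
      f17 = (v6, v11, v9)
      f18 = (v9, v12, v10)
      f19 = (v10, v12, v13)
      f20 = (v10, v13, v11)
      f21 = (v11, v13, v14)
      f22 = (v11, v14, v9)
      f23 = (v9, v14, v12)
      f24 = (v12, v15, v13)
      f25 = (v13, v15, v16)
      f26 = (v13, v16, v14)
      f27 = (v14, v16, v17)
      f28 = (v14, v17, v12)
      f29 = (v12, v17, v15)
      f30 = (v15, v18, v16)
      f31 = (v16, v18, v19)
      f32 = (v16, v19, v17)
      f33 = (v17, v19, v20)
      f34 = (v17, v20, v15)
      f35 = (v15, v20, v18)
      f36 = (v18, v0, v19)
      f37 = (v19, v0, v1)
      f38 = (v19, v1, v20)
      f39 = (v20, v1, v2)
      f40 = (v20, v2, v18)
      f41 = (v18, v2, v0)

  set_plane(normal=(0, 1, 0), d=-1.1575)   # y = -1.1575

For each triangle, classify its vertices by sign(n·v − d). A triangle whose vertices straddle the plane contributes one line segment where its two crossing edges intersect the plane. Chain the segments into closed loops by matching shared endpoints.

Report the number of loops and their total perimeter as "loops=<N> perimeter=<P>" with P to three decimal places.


loops=2 perimeter=8.316

Straddling triangles (14 of 42):
  (v9,v12,v10) [+-+] → (-2.757, -1.1575, 0)–(-2.6774, -1.1575, 0.0510058)  len=0.0945
  (v10,v12,v13) [+-+] → (-2.6774, -1.1575, 0.0510058)–(-2.40356, -1.1575, 0.22648)  len=0.3252
  (v9,v14,v12) [++-] → (-2.40356, -1.1575, -0.22648)–(-2.757, -1.1575, 0)  len=0.4198
  (v12,v15,v13) [--+] → (-1.58584, -1.1575, 0.553182)–(-2.40356, -1.1575, 0.22648)  len=0.8806
  (v13,v15,v16) [+--] → (-1.58584, -1.1575, 0.553182)–(-1.34476, -1.1575, 0.6495)  len=0.2596
  (v13,v16,v14) [+-+] → (-1.34476, -1.1575, 0.6495)–(-1.34476, -1.1575, -0.255048)  len=0.9045
  (v14,v16,v17) [+--] → (-1.34476, -1.1575, -0.255048)–(-1.34476, -1.1575, -0.6495)  len=0.3945
  (v14,v17,v12) [+--] → (-1.34476, -1.1575, -0.6495)–(-2.40356, -1.1575, -0.22648)  len=1.1402
  (v18,v0,v19) [-+-] → (2.50259, -1.1575, 0)–(1.64182, -1.1575, 0.496957)  len=0.9939
  (v19,v0,v1) [-++] → (1.64182, -1.1575, 0.496957)–(1.3776, -1.1575, 0.6495)  len=0.3051
  (v19,v1,v20) [-+-] → (1.3776, -1.1575, 0.6495)–(1.3776, -1.1575, -0.344414)  len=0.9939
  (v20,v1,v2) [-++] → (1.3776, -1.1575, -0.344414)–(1.3776, -1.1575, -0.6495)  len=0.3051
  (v20,v2,v18) [-+-] → (1.3776, -1.1575, -0.6495)–(1.92189, -1.1575, -0.335256)  len=0.6285
  (v18,v2,v0) [-++] → (1.92189, -1.1575, -0.335256)–(2.50259, -1.1575, 0)  len=0.6705

Chained into 2 loop(s):
  loop 1: 8 segments, perimeter = 4.4189
  loop 2: 6 segments, perimeter = 3.8970
Total perimeter = 8.316


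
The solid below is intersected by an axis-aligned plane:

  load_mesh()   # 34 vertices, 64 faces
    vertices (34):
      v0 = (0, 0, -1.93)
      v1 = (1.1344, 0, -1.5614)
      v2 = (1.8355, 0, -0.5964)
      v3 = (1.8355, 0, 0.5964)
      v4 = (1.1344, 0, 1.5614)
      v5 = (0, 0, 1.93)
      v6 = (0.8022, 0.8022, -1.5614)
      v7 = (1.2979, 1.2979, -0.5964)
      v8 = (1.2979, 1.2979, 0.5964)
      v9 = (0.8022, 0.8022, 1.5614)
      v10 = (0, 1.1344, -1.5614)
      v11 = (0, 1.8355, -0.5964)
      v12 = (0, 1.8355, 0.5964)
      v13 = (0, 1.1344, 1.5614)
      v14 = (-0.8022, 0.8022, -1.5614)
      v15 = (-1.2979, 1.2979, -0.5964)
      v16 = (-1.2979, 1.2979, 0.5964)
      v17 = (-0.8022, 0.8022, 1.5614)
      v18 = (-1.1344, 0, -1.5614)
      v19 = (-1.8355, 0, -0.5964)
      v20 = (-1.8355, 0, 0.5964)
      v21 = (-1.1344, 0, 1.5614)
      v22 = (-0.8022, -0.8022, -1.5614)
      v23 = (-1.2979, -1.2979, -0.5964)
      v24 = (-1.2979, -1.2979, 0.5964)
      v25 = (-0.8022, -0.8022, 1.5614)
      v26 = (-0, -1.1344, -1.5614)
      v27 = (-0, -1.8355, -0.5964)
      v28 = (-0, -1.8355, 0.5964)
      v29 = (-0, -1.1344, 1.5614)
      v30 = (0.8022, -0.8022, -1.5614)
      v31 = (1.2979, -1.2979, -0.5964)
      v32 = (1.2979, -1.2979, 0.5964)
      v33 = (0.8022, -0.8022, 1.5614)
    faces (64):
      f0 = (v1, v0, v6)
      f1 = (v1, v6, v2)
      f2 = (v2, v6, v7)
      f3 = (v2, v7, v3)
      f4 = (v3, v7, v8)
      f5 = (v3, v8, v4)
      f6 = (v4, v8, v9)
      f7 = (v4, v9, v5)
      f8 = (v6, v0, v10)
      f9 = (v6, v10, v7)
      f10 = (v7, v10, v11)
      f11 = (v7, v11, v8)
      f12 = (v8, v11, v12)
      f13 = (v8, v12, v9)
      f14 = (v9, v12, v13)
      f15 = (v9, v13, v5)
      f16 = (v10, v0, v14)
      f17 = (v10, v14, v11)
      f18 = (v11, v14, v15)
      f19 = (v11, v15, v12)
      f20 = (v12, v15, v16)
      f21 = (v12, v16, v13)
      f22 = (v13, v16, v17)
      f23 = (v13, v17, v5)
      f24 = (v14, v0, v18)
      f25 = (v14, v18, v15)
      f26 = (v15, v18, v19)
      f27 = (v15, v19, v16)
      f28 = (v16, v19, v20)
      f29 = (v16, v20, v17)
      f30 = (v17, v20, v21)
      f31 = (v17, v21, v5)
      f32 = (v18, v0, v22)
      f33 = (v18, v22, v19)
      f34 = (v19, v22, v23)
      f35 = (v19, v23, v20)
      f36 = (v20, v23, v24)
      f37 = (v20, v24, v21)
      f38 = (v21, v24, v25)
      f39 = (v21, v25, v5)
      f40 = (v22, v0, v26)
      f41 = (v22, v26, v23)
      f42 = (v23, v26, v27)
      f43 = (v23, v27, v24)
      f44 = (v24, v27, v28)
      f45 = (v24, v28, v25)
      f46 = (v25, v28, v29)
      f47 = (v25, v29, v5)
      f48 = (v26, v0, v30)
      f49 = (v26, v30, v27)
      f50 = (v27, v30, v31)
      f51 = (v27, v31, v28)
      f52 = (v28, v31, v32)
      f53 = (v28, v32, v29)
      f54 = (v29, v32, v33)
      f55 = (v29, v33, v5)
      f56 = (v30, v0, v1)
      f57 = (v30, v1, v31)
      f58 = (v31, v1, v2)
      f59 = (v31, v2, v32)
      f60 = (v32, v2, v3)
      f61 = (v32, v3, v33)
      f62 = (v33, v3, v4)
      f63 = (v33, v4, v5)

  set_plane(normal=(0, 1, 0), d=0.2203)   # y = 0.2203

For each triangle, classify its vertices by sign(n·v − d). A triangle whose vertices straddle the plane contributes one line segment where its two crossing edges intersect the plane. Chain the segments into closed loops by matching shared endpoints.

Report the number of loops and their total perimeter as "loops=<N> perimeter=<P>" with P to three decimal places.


loops=1 perimeter=11.507

Straddling triangles (20 of 64):
  (v1,v0,v6) [--+] → (0.2203, 0.2203, -1.82878)–(1.04317, 0.2203, -1.5614)  len=0.8652
  (v1,v6,v2) [-+-] → (1.04317, 0.2203, -1.5614)–(1.55174, 0.2203, -0.861408)  len=0.8652
  (v2,v6,v7) [-++] → (1.55174, 0.2203, -0.861408)–(1.74425, 0.2203, -0.5964)  len=0.3276
  (v2,v7,v3) [-+-] → (1.74425, 0.2203, -0.5964)–(1.74425, 0.2203, 0.393939)  len=0.9903
  (v3,v7,v8) [-++] → (1.74425, 0.2203, 0.393939)–(1.74425, 0.2203, 0.5964)  len=0.2025
  (v3,v8,v4) [-+-] → (1.74425, 0.2203, 0.5964)–(1.16215, 0.2203, 1.39761)  len=0.9903
  (v4,v8,v9) [-++] → (1.16215, 0.2203, 1.39761)–(1.04317, 0.2203, 1.5614)  len=0.2024
  (v4,v9,v5) [-+-] → (1.04317, 0.2203, 1.5614)–(0.2203, 0.2203, 1.82878)  len=0.8652
  (v6,v0,v10) [+-+] → (0.2203, 0.2203, -1.82878)–(0, 0.2203, -1.85842)  len=0.2223
  (v9,v13,v5) [++-] → (0, 0.2203, 1.85842)–(0.2203, 0.2203, 1.82878)  len=0.2223
  (v10,v0,v14) [+-+] → (0, 0.2203, -1.85842)–(-0.2203, 0.2203, -1.82878)  len=0.2223
  (v13,v17,v5) [++-] → (-0.2203, 0.2203, 1.82878)–(0, 0.2203, 1.85842)  len=0.2223
  (v14,v0,v18) [+--] → (-0.2203, 0.2203, -1.82878)–(-1.04317, 0.2203, -1.5614)  len=0.8652
  (v14,v18,v15) [+-+] → (-1.04317, 0.2203, -1.5614)–(-1.16215, 0.2203, -1.39761)  len=0.2024
  (v15,v18,v19) [+--] → (-1.16215, 0.2203, -1.39761)–(-1.74425, 0.2203, -0.5964)  len=0.9903
  (v15,v19,v16) [+-+] → (-1.74425, 0.2203, -0.5964)–(-1.74425, 0.2203, -0.393939)  len=0.2025
  (v16,v19,v20) [+--] → (-1.74425, 0.2203, -0.393939)–(-1.74425, 0.2203, 0.5964)  len=0.9903
  (v16,v20,v17) [+-+] → (-1.74425, 0.2203, 0.5964)–(-1.55174, 0.2203, 0.861408)  len=0.3276
  (v17,v20,v21) [+--] → (-1.55174, 0.2203, 0.861408)–(-1.04317, 0.2203, 1.5614)  len=0.8652
  (v17,v21,v5) [+--] → (-1.04317, 0.2203, 1.5614)–(-0.2203, 0.2203, 1.82878)  len=0.8652

Chained into 1 loop(s):
  loop 1: 20 segments, perimeter = 11.5068
Total perimeter = 11.507


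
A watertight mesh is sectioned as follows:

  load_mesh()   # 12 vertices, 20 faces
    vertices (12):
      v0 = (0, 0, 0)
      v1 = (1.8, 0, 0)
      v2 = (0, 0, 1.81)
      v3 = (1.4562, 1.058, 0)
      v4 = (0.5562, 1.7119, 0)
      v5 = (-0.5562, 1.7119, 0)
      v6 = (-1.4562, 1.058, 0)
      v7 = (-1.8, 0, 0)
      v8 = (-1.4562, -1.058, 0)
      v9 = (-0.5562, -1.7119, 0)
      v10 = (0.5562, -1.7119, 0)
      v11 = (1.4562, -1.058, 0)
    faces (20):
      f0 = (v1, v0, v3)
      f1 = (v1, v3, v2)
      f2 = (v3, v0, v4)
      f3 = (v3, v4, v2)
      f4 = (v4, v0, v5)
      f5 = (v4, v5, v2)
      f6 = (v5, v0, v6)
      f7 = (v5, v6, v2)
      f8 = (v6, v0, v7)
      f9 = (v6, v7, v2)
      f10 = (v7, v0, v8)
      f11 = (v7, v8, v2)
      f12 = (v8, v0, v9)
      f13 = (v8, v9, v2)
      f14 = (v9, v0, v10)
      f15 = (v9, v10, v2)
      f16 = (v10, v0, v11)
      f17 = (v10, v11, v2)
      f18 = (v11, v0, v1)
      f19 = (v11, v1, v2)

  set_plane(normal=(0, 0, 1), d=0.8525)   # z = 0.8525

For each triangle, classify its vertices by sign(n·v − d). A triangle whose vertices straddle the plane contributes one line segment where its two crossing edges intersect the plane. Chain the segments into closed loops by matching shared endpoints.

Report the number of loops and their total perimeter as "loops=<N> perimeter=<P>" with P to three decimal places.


Straddling triangles (10 of 20):
  (v1,v3,v2) [--+] → (0.770338, 0.559688, 0.8525)–(0.95221, 0, 0.8525)  len=0.5885
  (v3,v4,v2) [--+] → (0.294233, 0.905605, 0.8525)–(0.770338, 0.559688, 0.8525)  len=0.5885
  (v4,v5,v2) [--+] → (-0.294233, 0.905605, 0.8525)–(0.294233, 0.905605, 0.8525)  len=0.5885
  (v5,v6,v2) [--+] → (-0.770338, 0.559688, 0.8525)–(-0.294233, 0.905605, 0.8525)  len=0.5885
  (v6,v7,v2) [--+] → (-0.95221, 0, 0.8525)–(-0.770338, 0.559688, 0.8525)  len=0.5885
  (v7,v8,v2) [--+] → (-0.770338, -0.559688, 0.8525)–(-0.95221, 0, 0.8525)  len=0.5885
  (v8,v9,v2) [--+] → (-0.294233, -0.905605, 0.8525)–(-0.770338, -0.559688, 0.8525)  len=0.5885
  (v9,v10,v2) [--+] → (0.294233, -0.905605, 0.8525)–(-0.294233, -0.905605, 0.8525)  len=0.5885
  (v10,v11,v2) [--+] → (0.770338, -0.559688, 0.8525)–(0.294233, -0.905605, 0.8525)  len=0.5885
  (v11,v1,v2) [--+] → (0.95221, 0, 0.8525)–(0.770338, -0.559688, 0.8525)  len=0.5885

Chained into 1 loop(s):
  loop 1: 10 segments, perimeter = 5.8849
Total perimeter = 5.885

loops=1 perimeter=5.885


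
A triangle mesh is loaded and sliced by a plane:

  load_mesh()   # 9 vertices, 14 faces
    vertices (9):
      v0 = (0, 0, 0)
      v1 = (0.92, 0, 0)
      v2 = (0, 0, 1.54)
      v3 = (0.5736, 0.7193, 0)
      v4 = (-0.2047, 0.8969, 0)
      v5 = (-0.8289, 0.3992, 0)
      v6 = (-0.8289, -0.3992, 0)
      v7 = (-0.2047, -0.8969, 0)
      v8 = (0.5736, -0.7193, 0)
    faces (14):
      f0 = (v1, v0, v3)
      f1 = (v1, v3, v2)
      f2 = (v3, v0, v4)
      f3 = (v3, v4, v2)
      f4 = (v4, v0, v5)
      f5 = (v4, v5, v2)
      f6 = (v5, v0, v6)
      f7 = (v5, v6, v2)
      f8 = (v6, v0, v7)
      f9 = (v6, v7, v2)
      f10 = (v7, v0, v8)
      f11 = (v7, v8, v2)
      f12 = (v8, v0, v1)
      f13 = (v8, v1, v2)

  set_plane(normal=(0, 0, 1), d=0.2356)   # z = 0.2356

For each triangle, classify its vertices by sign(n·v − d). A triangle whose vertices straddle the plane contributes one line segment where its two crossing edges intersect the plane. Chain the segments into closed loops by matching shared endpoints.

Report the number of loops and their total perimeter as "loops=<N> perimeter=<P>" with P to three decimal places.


Straddling triangles (7 of 14):
  (v1,v3,v2) [--+] → (0.485847, 0.609256, 0.2356)–(0.779252, 0, 0.2356)  len=0.6762
  (v3,v4,v2) [--+] → (-0.173384, 0.759686, 0.2356)–(0.485847, 0.609256, 0.2356)  len=0.6762
  (v4,v5,v2) [--+] → (-0.702089, 0.338128, 0.2356)–(-0.173384, 0.759686, 0.2356)  len=0.6762
  (v5,v6,v2) [--+] → (-0.702089, -0.338128, 0.2356)–(-0.702089, 0.338128, 0.2356)  len=0.6763
  (v6,v7,v2) [--+] → (-0.173384, -0.759686, 0.2356)–(-0.702089, -0.338128, 0.2356)  len=0.6762
  (v7,v8,v2) [--+] → (0.485847, -0.609256, 0.2356)–(-0.173384, -0.759686, 0.2356)  len=0.6762
  (v8,v1,v2) [--+] → (0.779252, 0, 0.2356)–(0.485847, -0.609256, 0.2356)  len=0.6762

Chained into 1 loop(s):
  loop 1: 7 segments, perimeter = 4.7334
Total perimeter = 4.733

loops=1 perimeter=4.733


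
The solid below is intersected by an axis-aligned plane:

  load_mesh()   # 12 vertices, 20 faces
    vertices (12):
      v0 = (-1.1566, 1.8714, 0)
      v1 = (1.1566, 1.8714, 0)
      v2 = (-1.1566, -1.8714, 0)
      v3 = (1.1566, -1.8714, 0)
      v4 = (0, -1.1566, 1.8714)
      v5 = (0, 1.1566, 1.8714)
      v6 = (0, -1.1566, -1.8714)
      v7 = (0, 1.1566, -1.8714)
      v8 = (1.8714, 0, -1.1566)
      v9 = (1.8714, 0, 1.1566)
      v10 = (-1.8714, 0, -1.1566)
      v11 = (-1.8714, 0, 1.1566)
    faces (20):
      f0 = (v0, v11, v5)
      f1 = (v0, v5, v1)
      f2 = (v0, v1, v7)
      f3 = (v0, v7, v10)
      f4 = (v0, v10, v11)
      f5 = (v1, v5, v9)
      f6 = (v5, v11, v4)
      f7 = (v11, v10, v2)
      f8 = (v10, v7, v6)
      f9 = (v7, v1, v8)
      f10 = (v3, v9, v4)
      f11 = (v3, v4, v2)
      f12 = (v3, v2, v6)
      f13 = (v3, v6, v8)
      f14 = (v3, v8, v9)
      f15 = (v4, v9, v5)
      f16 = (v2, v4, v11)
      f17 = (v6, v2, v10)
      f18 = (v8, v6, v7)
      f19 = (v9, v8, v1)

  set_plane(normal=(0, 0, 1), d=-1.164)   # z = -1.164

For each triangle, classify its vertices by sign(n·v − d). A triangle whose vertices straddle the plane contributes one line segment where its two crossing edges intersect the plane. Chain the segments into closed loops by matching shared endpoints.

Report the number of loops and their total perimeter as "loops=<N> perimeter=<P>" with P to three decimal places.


loops=1 perimeter=9.800

Straddling triangles (8 of 20):
  (v0,v1,v7) [++-] → (0.437201, 1.4268, -1.164)–(-0.437201, 1.4268, -1.164)  len=0.8744
  (v0,v7,v10) [+-+] → (-0.437201, 1.4268, -1.164)–(-1.85203, 0.0119738, -1.164)  len=2.0009
  (v10,v7,v6) [+--] → (-1.85203, 0.0119738, -1.164)–(-1.85203, -0.0119738, -1.164)  len=0.0239
  (v7,v1,v8) [-++] → (0.437201, 1.4268, -1.164)–(1.85203, 0.0119738, -1.164)  len=2.0009
  (v3,v2,v6) [++-] → (-0.437201, -1.4268, -1.164)–(0.437201, -1.4268, -1.164)  len=0.8744
  (v3,v6,v8) [+-+] → (0.437201, -1.4268, -1.164)–(1.85203, -0.0119738, -1.164)  len=2.0009
  (v6,v2,v10) [-++] → (-0.437201, -1.4268, -1.164)–(-1.85203, -0.0119738, -1.164)  len=2.0009
  (v8,v6,v7) [+--] → (1.85203, -0.0119738, -1.164)–(1.85203, 0.0119738, -1.164)  len=0.0239

Chained into 1 loop(s):
  loop 1: 8 segments, perimeter = 9.8002
Total perimeter = 9.800


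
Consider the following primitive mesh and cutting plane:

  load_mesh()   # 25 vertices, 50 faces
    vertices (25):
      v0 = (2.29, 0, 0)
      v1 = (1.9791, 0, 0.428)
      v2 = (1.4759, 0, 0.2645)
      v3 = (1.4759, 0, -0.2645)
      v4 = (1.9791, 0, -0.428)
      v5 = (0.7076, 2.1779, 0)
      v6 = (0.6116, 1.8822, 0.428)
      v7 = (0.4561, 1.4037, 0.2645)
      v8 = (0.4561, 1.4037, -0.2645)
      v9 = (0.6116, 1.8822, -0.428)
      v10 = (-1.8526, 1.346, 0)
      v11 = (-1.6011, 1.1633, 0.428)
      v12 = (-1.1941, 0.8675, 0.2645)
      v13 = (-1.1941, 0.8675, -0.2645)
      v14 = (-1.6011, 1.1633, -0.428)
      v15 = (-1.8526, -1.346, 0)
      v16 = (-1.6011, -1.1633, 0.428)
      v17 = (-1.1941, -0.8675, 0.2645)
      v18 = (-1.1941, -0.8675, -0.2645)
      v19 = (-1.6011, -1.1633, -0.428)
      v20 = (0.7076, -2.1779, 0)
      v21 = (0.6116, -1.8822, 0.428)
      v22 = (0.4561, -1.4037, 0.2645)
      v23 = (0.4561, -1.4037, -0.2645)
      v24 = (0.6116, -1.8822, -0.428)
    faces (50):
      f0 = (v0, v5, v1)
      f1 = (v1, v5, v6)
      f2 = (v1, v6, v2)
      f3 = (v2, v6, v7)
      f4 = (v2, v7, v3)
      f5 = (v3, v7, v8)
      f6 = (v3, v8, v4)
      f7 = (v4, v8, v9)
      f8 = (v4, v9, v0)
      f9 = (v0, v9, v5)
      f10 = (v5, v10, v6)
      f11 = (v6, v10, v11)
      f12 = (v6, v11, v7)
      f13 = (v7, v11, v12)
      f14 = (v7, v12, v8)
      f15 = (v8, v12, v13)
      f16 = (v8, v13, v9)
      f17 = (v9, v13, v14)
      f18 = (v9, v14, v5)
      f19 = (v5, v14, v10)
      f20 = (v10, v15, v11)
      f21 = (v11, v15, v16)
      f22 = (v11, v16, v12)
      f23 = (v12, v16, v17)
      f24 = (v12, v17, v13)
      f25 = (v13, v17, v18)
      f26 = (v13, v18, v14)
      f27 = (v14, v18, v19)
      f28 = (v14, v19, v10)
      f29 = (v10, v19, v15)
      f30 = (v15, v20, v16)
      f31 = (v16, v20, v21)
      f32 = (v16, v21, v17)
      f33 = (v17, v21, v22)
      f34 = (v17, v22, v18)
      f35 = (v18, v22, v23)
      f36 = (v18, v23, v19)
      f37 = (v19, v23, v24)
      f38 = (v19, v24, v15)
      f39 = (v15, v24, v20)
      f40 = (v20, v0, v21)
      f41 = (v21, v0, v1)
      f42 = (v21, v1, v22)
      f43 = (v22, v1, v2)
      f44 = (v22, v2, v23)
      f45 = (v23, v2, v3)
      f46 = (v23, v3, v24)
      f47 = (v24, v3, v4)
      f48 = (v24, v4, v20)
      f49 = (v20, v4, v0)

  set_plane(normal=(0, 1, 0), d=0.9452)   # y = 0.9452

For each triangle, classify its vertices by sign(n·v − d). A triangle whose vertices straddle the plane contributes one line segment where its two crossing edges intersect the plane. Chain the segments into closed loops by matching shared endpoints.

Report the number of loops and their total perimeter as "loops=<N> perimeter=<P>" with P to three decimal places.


Straddling triangles (22 of 50):
  (v0,v5,v1) [-+-] → (1.60324, 0.9452, 0)–(1.42727, 0.9452, 0.24225)  len=0.2994
  (v1,v5,v6) [-++] → (1.42727, 0.9452, 0.24225)–(1.29237, 0.9452, 0.428)  len=0.2296
  (v1,v6,v2) [-+-] → (1.29237, 0.9452, 0.428)–(1.04187, 0.9452, 0.346606)  len=0.2634
  (v2,v6,v7) [-++] → (1.04187, 0.9452, 0.346606)–(0.789204, 0.9452, 0.2645)  len=0.2657
  (v2,v7,v3) [-+-] → (0.789204, 0.9452, 0.2645)–(0.789204, 0.9452, 0.0917092)  len=0.1728
  (v3,v7,v8) [-++] → (0.789204, 0.9452, 0.0917092)–(0.789204, 0.9452, -0.2645)  len=0.3562
  (v3,v8,v4) [-+-] → (0.789204, 0.9452, -0.2645)–(0.953568, 0.9452, -0.317905)  len=0.1728
  (v4,v8,v9) [-++] → (0.953568, 0.9452, -0.317905)–(1.29237, 0.9452, -0.428)  len=0.3562
  (v4,v9,v0) [-+-] → (1.29237, 0.9452, -0.428)–(1.44714, 0.9452, -0.214932)  len=0.2633
  (v0,v9,v5) [-++] → (1.44714, 0.9452, -0.214932)–(1.60324, 0.9452, 0)  len=0.2656
  (v7,v11,v12) [++-] → (-1.30101, 0.9452, 0.307448)–(-0.954972, 0.9452, 0.2645)  len=0.3487
  (v7,v12,v8) [+-+] → (-0.954972, 0.9452, 0.2645)–(-0.954972, 0.9452, 0.187843)  len=0.0767
  (v8,v12,v13) [+--] → (-0.954972, 0.9452, 0.187843)–(-0.954972, 0.9452, -0.2645)  len=0.4523
  (v8,v13,v9) [+-+] → (-0.954972, 0.9452, -0.2645)–(-1.05583, 0.9452, -0.27702)  len=0.1016
  (v9,v13,v14) [+-+] → (-1.05583, 0.9452, -0.27702)–(-1.30101, 0.9452, -0.307448)  len=0.2471
  (v10,v15,v11) [+-+] → (-1.8526, 0.9452, 0)–(-1.62296, 0.9452, 0.3908)  len=0.4533
  (v11,v15,v16) [+--] → (-1.62296, 0.9452, 0.3908)–(-1.6011, 0.9452, 0.428)  len=0.0431
  (v11,v16,v12) [+--] → (-1.6011, 0.9452, 0.428)–(-1.30101, 0.9452, 0.307448)  len=0.3234
  (v13,v18,v14) [--+] → (-1.55739, 0.9452, -0.410441)–(-1.30101, 0.9452, -0.307448)  len=0.2763
  (v14,v18,v19) [+--] → (-1.55739, 0.9452, -0.410441)–(-1.6011, 0.9452, -0.428)  len=0.0471
  (v14,v19,v10) [+-+] → (-1.6011, 0.9452, -0.428)–(-1.81243, 0.9452, -0.0683627)  len=0.4171
  (v10,v19,v15) [+--] → (-1.81243, 0.9452, -0.0683627)–(-1.8526, 0.9452, 0)  len=0.0793

Chained into 2 loop(s):
  loop 1: 10 segments, perimeter = 2.6451
  loop 2: 12 segments, perimeter = 2.8660
Total perimeter = 5.511

loops=2 perimeter=5.511


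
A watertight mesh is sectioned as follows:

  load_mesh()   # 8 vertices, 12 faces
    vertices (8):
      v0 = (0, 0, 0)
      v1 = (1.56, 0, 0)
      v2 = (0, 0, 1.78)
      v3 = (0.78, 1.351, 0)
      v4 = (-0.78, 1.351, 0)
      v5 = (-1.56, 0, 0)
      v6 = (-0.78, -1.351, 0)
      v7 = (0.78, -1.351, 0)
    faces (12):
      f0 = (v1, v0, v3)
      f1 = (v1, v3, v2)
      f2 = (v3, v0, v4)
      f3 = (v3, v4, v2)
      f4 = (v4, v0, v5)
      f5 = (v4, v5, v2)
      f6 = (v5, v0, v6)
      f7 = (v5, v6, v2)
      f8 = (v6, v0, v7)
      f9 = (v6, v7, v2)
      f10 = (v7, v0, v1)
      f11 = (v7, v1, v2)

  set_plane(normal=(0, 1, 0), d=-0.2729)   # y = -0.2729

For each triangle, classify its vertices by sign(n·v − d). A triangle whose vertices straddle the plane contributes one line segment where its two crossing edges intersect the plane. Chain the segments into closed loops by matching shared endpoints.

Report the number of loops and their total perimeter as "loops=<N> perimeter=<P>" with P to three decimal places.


Straddling triangles (6 of 12):
  (v5,v0,v6) [++-] → (-0.157559, -0.2729, 0)–(-1.40244, -0.2729, 0)  len=1.2449
  (v5,v6,v2) [+-+] → (-1.40244, -0.2729, 0)–(-0.157559, -0.2729, 1.42044)  len=1.8888
  (v6,v0,v7) [-+-] → (-0.157559, -0.2729, 0)–(0.157559, -0.2729, 0)  len=0.3151
  (v6,v7,v2) [--+] → (0.157559, -0.2729, 1.42044)–(-0.157559, -0.2729, 1.42044)  len=0.3151
  (v7,v0,v1) [-++] → (0.157559, -0.2729, 0)–(1.40244, -0.2729, 0)  len=1.2449
  (v7,v1,v2) [-++] → (1.40244, -0.2729, 0)–(0.157559, -0.2729, 1.42044)  len=1.8888

Chained into 1 loop(s):
  loop 1: 6 segments, perimeter = 6.8975
Total perimeter = 6.898

loops=1 perimeter=6.898


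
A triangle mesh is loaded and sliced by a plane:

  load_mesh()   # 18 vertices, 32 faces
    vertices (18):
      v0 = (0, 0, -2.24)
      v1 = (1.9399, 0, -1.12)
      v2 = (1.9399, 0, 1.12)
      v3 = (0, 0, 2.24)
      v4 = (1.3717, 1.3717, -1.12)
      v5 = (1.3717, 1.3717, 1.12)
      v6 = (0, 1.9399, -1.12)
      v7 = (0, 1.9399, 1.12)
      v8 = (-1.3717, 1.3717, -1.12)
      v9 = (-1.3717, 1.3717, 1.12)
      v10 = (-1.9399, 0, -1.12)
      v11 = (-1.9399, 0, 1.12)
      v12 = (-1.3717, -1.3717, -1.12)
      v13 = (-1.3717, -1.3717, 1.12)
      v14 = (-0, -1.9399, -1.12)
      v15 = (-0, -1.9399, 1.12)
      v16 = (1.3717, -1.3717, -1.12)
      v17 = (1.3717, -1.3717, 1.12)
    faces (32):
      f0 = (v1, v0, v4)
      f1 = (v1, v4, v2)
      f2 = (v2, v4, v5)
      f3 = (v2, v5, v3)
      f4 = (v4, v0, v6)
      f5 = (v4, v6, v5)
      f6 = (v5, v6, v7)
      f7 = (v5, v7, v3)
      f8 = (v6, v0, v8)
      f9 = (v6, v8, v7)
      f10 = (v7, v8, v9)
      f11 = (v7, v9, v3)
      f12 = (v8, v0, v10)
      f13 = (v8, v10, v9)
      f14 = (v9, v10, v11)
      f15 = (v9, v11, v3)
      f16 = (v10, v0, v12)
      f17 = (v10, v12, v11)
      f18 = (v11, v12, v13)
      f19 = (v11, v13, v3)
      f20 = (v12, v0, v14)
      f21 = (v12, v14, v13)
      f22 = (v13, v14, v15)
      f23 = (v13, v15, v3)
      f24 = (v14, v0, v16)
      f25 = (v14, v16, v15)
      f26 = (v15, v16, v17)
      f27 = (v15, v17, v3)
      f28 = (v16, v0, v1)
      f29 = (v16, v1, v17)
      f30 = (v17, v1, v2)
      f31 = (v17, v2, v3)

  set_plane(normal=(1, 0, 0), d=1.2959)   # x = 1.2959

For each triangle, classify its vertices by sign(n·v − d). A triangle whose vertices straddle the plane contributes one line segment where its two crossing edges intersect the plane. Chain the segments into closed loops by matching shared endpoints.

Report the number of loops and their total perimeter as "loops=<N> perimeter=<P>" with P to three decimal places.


loops=1 perimeter=10.305

Straddling triangles (12 of 32):
  (v1,v0,v4) [+-+] → (1.2959, 0, -1.49181)–(1.2959, 1.2959, -1.18189)  len=1.3324
  (v2,v5,v3) [++-] → (1.2959, 1.2959, 1.18189)–(1.2959, 0, 1.49181)  len=1.3324
  (v4,v0,v6) [+--] → (1.2959, 1.2959, -1.18189)–(1.2959, 1.4031, -1.12)  len=0.1238
  (v4,v6,v5) [+-+] → (1.2959, 1.4031, -1.12)–(1.2959, 1.4031, 0.996218)  len=2.1162
  (v5,v6,v7) [+--] → (1.2959, 1.4031, 0.996218)–(1.2959, 1.4031, 1.12)  len=0.1238
  (v5,v7,v3) [+--] → (1.2959, 1.4031, 1.12)–(1.2959, 1.2959, 1.18189)  len=0.1238
  (v14,v0,v16) [--+] → (1.2959, -1.2959, -1.18189)–(1.2959, -1.4031, -1.12)  len=0.1238
  (v14,v16,v15) [-+-] → (1.2959, -1.4031, -1.12)–(1.2959, -1.4031, -0.996218)  len=0.1238
  (v15,v16,v17) [-++] → (1.2959, -1.4031, -0.996218)–(1.2959, -1.4031, 1.12)  len=2.1162
  (v15,v17,v3) [-+-] → (1.2959, -1.4031, 1.12)–(1.2959, -1.2959, 1.18189)  len=0.1238
  (v16,v0,v1) [+-+] → (1.2959, -1.2959, -1.18189)–(1.2959, 0, -1.49181)  len=1.3324
  (v17,v2,v3) [++-] → (1.2959, 0, 1.49181)–(1.2959, -1.2959, 1.18189)  len=1.3324

Chained into 1 loop(s):
  loop 1: 12 segments, perimeter = 10.3049
Total perimeter = 10.305


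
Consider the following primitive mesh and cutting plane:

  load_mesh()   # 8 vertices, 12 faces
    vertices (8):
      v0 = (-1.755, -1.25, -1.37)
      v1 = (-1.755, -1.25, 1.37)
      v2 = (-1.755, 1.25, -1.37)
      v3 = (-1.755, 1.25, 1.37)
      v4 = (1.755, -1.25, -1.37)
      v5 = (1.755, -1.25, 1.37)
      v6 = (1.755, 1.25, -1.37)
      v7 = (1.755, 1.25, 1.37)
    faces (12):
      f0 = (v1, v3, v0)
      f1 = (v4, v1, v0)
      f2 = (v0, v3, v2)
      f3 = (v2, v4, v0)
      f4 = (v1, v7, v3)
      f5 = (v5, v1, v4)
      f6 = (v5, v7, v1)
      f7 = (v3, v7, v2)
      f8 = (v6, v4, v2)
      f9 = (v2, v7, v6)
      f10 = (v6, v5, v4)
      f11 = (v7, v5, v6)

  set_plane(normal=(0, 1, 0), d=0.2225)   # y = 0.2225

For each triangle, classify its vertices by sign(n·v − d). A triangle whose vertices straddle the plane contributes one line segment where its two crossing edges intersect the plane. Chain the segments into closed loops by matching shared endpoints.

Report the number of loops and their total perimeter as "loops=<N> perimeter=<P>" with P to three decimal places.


Straddling triangles (8 of 12):
  (v1,v3,v0) [-+-] → (-1.755, 0.2225, 1.37)–(-1.755, 0.2225, 0.24386)  len=1.1261
  (v0,v3,v2) [-++] → (-1.755, 0.2225, 0.24386)–(-1.755, 0.2225, -1.37)  len=1.6139
  (v2,v4,v0) [+--] → (-0.31239, 0.2225, -1.37)–(-1.755, 0.2225, -1.37)  len=1.4426
  (v1,v7,v3) [-++] → (0.31239, 0.2225, 1.37)–(-1.755, 0.2225, 1.37)  len=2.0674
  (v5,v7,v1) [-+-] → (1.755, 0.2225, 1.37)–(0.31239, 0.2225, 1.37)  len=1.4426
  (v6,v4,v2) [+-+] → (1.755, 0.2225, -1.37)–(-0.31239, 0.2225, -1.37)  len=2.0674
  (v6,v5,v4) [+--] → (1.755, 0.2225, -0.24386)–(1.755, 0.2225, -1.37)  len=1.1261
  (v7,v5,v6) [+-+] → (1.755, 0.2225, 1.37)–(1.755, 0.2225, -0.24386)  len=1.6139

Chained into 1 loop(s):
  loop 1: 8 segments, perimeter = 12.5000
Total perimeter = 12.500

loops=1 perimeter=12.500


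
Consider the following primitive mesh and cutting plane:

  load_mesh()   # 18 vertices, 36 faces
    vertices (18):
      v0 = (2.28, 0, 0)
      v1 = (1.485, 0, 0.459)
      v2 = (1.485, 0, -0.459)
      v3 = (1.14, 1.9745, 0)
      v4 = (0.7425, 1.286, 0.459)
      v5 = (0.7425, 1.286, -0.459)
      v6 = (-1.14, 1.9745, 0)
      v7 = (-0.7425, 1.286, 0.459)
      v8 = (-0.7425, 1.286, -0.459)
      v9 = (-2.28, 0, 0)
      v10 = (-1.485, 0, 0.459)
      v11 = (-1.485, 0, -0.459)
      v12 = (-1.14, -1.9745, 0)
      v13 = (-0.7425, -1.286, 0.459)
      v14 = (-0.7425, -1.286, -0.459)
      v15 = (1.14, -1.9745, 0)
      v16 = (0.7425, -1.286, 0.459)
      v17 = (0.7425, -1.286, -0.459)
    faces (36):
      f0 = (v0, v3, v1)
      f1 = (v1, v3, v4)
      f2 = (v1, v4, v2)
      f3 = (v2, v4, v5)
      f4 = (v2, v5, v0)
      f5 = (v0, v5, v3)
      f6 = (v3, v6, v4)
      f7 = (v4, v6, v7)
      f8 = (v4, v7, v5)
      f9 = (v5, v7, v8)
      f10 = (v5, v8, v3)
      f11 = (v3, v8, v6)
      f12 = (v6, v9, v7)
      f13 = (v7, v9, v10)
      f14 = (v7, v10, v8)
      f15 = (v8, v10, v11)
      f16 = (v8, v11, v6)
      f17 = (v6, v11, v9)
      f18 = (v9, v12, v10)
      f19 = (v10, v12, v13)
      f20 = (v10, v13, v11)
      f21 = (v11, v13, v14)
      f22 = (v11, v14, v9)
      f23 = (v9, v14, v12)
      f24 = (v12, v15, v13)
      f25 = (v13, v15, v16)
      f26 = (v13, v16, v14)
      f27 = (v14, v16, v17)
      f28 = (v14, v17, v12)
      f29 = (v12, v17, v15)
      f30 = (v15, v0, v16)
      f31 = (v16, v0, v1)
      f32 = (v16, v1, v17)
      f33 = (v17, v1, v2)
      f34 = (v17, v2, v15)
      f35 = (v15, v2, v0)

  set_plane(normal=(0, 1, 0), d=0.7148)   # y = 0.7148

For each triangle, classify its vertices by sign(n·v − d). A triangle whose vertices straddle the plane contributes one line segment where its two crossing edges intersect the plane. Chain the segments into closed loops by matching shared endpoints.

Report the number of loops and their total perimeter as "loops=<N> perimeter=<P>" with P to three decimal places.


Straddling triangles (12 of 36):
  (v0,v3,v1) [-+-] → (1.8673, 0.7148, 0)–(1.3601, 0.7148, 0.292835)  len=0.5857
  (v1,v3,v4) [-++] → (1.3601, 0.7148, 0.292835)–(1.07229, 0.7148, 0.459)  len=0.3323
  (v1,v4,v2) [-+-] → (1.07229, 0.7148, 0.459)–(1.07229, 0.7148, 0.0512538)  len=0.4077
  (v2,v4,v5) [-++] → (1.07229, 0.7148, 0.0512538)–(1.07229, 0.7148, -0.459)  len=0.5103
  (v2,v5,v0) [-+-] → (1.07229, 0.7148, -0.459)–(1.42541, 0.7148, -0.255127)  len=0.4077
  (v0,v5,v3) [-++] → (1.42541, 0.7148, -0.255127)–(1.8673, 0.7148, 0)  len=0.5103
  (v6,v9,v7) [+-+] → (-1.8673, 0.7148, 0)–(-1.42541, 0.7148, 0.255127)  len=0.5103
  (v7,v9,v10) [+--] → (-1.42541, 0.7148, 0.255127)–(-1.07229, 0.7148, 0.459)  len=0.4077
  (v7,v10,v8) [+-+] → (-1.07229, 0.7148, 0.459)–(-1.07229, 0.7148, -0.0512538)  len=0.5103
  (v8,v10,v11) [+--] → (-1.07229, 0.7148, -0.0512538)–(-1.07229, 0.7148, -0.459)  len=0.4077
  (v8,v11,v6) [+-+] → (-1.07229, 0.7148, -0.459)–(-1.3601, 0.7148, -0.292835)  len=0.3323
  (v6,v11,v9) [+--] → (-1.3601, 0.7148, -0.292835)–(-1.8673, 0.7148, 0)  len=0.5857

Chained into 2 loop(s):
  loop 1: 6 segments, perimeter = 2.7540
  loop 2: 6 segments, perimeter = 2.7540
Total perimeter = 5.508

loops=2 perimeter=5.508


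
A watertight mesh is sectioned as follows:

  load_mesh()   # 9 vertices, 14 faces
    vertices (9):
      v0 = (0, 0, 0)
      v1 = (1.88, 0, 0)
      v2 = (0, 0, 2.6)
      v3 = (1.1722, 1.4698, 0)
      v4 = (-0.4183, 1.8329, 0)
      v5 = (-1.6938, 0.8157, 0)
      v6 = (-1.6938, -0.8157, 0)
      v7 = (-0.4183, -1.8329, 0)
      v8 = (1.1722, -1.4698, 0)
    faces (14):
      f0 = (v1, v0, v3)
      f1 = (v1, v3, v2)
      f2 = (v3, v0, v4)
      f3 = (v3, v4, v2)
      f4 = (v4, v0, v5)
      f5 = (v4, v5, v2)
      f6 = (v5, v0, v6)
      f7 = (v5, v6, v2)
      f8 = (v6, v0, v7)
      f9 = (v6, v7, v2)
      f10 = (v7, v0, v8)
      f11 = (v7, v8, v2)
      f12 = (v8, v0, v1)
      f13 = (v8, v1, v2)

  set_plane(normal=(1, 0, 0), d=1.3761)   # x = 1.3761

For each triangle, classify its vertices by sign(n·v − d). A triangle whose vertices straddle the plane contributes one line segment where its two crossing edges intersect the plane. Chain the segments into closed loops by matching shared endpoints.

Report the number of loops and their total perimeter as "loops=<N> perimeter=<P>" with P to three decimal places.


Straddling triangles (4 of 14):
  (v1,v0,v3) [+--] → (1.3761, 0, 0)–(1.3761, 1.04639, 0)  len=1.0464
  (v1,v3,v2) [+--] → (1.3761, 1.04639, 0)–(1.3761, 0, 0.696883)  len=1.2572
  (v8,v0,v1) [--+] → (1.3761, 0, 0)–(1.3761, -1.04639, 0)  len=1.0464
  (v8,v1,v2) [-+-] → (1.3761, -1.04639, 0)–(1.3761, 0, 0.696883)  len=1.2572

Chained into 1 loop(s):
  loop 1: 4 segments, perimeter = 4.6072
Total perimeter = 4.607

loops=1 perimeter=4.607


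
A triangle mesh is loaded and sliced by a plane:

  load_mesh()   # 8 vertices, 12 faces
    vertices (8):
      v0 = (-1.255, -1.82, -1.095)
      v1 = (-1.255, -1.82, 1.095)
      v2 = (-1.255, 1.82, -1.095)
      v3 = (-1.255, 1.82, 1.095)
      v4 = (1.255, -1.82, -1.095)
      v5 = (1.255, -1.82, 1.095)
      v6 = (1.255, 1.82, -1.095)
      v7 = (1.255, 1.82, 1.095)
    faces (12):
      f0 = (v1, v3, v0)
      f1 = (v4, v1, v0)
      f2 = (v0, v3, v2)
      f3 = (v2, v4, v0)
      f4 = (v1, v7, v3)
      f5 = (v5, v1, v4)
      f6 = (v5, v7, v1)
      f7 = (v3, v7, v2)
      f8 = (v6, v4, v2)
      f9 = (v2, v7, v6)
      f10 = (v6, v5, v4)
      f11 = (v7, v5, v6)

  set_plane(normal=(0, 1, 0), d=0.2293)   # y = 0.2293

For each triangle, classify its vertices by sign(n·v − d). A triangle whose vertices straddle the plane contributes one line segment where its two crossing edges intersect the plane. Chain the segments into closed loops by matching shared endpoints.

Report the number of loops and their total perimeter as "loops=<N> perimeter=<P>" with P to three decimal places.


Straddling triangles (8 of 12):
  (v1,v3,v0) [-+-] → (-1.255, 0.2293, 1.095)–(-1.255, 0.2293, 0.137958)  len=0.9570
  (v0,v3,v2) [-++] → (-1.255, 0.2293, 0.137958)–(-1.255, 0.2293, -1.095)  len=1.2330
  (v2,v4,v0) [+--] → (-0.158116, 0.2293, -1.095)–(-1.255, 0.2293, -1.095)  len=1.0969
  (v1,v7,v3) [-++] → (0.158116, 0.2293, 1.095)–(-1.255, 0.2293, 1.095)  len=1.4131
  (v5,v7,v1) [-+-] → (1.255, 0.2293, 1.095)–(0.158116, 0.2293, 1.095)  len=1.0969
  (v6,v4,v2) [+-+] → (1.255, 0.2293, -1.095)–(-0.158116, 0.2293, -1.095)  len=1.4131
  (v6,v5,v4) [+--] → (1.255, 0.2293, -0.137958)–(1.255, 0.2293, -1.095)  len=0.9570
  (v7,v5,v6) [+-+] → (1.255, 0.2293, 1.095)–(1.255, 0.2293, -0.137958)  len=1.2330

Chained into 1 loop(s):
  loop 1: 8 segments, perimeter = 9.4000
Total perimeter = 9.400

loops=1 perimeter=9.400


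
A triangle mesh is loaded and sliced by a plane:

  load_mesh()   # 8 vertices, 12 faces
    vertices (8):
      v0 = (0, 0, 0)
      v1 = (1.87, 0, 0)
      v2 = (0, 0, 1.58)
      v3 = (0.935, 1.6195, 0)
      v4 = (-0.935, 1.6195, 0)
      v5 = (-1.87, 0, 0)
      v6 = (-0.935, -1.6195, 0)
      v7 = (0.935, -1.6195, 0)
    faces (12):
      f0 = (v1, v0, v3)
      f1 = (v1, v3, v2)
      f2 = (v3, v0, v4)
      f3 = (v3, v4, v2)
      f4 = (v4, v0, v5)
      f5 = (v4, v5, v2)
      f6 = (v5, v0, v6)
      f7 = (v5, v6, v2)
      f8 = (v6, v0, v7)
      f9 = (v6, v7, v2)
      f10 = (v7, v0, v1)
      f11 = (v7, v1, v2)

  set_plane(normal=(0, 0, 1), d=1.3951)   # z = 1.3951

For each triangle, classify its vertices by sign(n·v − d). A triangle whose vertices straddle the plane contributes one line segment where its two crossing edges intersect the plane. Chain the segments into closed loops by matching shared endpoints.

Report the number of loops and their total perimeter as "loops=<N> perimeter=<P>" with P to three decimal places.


loops=1 perimeter=1.313

Straddling triangles (6 of 12):
  (v1,v3,v2) [--+] → (0.109419, 0.189523, 1.3951)–(0.218837, 0, 1.3951)  len=0.2188
  (v3,v4,v2) [--+] → (-0.109419, 0.189523, 1.3951)–(0.109419, 0.189523, 1.3951)  len=0.2188
  (v4,v5,v2) [--+] → (-0.218837, 0, 1.3951)–(-0.109419, 0.189523, 1.3951)  len=0.2188
  (v5,v6,v2) [--+] → (-0.109419, -0.189523, 1.3951)–(-0.218837, 0, 1.3951)  len=0.2188
  (v6,v7,v2) [--+] → (0.109419, -0.189523, 1.3951)–(-0.109419, -0.189523, 1.3951)  len=0.2188
  (v7,v1,v2) [--+] → (0.218837, 0, 1.3951)–(0.109419, -0.189523, 1.3951)  len=0.2188

Chained into 1 loop(s):
  loop 1: 6 segments, perimeter = 1.3130
Total perimeter = 1.313


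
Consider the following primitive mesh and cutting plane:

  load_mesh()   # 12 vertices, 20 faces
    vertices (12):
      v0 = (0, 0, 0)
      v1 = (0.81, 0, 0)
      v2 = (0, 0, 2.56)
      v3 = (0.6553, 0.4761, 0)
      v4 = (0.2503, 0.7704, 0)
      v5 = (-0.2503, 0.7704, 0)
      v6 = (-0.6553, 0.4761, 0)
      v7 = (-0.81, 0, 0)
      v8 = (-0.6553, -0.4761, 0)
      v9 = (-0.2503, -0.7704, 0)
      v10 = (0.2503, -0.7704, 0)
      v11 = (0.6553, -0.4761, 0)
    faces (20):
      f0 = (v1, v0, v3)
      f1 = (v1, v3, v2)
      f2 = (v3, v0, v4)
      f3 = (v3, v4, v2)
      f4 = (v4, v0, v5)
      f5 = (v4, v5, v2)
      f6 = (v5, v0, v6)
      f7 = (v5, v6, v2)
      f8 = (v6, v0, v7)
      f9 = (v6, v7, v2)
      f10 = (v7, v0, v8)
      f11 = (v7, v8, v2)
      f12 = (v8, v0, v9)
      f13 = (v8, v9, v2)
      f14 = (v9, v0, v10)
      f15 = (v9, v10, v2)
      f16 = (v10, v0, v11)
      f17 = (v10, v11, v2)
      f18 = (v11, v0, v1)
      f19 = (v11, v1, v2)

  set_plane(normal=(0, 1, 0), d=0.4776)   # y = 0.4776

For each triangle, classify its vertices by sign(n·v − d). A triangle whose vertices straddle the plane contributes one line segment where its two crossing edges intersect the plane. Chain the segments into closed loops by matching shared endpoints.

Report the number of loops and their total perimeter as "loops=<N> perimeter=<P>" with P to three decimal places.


loops=1 perimeter=3.803

Straddling triangles (6 of 20):
  (v3,v0,v4) [--+] → (0.15517, 0.4776, 0)–(0.653236, 0.4776, 0)  len=0.4981
  (v3,v4,v2) [-+-] → (0.653236, 0.4776, 0)–(0.15517, 0.4776, 0.97296)  len=1.0930
  (v4,v0,v5) [+-+] → (0.15517, 0.4776, 0)–(-0.15517, 0.4776, 0)  len=0.3103
  (v4,v5,v2) [++-] → (-0.15517, 0.4776, 0.97296)–(0.15517, 0.4776, 0.97296)  len=0.3103
  (v5,v0,v6) [+--] → (-0.15517, 0.4776, 0)–(-0.653236, 0.4776, 0)  len=0.4981
  (v5,v6,v2) [+--] → (-0.653236, 0.4776, 0)–(-0.15517, 0.4776, 0.97296)  len=1.0930

Chained into 1 loop(s):
  loop 1: 6 segments, perimeter = 3.8029
Total perimeter = 3.803


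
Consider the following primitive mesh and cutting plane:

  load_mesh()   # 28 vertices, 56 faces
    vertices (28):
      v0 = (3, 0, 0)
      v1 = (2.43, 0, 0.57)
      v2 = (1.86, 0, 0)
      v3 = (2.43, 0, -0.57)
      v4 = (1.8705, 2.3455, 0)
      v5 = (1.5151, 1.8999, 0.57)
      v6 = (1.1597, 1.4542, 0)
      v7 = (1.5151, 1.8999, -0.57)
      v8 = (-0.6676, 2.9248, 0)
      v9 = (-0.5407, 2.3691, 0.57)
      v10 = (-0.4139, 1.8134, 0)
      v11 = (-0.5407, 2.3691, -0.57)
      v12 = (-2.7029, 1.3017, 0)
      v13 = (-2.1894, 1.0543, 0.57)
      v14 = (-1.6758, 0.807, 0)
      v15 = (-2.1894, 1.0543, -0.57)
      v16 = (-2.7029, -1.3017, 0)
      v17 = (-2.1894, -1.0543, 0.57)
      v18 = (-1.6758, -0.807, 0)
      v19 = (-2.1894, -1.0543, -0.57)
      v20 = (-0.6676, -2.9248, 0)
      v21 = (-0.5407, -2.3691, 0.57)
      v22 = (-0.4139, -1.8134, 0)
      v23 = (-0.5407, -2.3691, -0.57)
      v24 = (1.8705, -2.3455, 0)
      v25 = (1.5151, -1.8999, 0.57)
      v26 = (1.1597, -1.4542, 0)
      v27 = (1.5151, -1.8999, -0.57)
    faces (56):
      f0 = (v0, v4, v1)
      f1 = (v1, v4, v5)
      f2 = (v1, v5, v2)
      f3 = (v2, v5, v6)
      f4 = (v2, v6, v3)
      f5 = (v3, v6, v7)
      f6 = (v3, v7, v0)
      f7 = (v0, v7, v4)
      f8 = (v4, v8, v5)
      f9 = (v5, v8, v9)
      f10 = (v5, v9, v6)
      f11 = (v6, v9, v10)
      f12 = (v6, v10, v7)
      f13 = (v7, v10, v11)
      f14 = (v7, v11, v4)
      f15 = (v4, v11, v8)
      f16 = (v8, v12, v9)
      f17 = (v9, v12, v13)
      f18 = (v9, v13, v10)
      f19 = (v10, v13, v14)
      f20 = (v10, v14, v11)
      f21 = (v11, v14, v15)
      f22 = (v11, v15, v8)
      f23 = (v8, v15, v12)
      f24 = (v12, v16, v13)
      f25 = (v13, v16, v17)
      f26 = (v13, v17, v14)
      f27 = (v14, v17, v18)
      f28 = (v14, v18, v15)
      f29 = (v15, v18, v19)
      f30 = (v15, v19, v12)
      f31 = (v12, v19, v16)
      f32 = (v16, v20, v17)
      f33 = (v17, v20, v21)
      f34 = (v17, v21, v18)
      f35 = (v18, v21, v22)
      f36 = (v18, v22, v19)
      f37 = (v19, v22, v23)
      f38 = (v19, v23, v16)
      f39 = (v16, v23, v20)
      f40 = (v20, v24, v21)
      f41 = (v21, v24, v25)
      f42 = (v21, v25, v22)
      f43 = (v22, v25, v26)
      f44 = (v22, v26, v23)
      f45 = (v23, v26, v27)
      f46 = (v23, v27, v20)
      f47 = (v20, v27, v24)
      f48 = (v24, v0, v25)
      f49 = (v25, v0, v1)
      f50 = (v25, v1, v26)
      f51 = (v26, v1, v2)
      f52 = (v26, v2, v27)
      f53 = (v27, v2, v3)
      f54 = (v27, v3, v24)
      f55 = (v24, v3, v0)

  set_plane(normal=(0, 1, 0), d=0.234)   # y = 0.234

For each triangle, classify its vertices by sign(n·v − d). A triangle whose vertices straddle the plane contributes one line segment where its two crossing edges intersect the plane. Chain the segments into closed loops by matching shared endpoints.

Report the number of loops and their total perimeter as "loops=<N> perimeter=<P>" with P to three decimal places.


loops=2 perimeter=6.293

Straddling triangles (16 of 56):
  (v0,v4,v1) [-+-] → (2.88731, 0.234, 0)–(2.37418, 0.234, 0.513134)  len=0.7257
  (v1,v4,v5) [-++] → (2.37418, 0.234, 0.513134)–(2.31732, 0.234, 0.57)  len=0.0804
  (v1,v5,v2) [-+-] → (2.31732, 0.234, 0.57)–(1.81752, 0.234, 0.0702037)  len=0.7068
  (v2,v5,v6) [-++] → (1.81752, 0.234, 0.0702037)–(1.74731, 0.234, 0)  len=0.0993
  (v2,v6,v3) [-+-] → (1.74731, 0.234, 0)–(2.22559, 0.234, -0.478279)  len=0.6764
  (v3,v6,v7) [-++] → (2.22559, 0.234, -0.478279)–(2.31732, 0.234, -0.57)  len=0.1297
  (v3,v7,v0) [-+-] → (2.31732, 0.234, -0.57)–(2.81711, 0.234, -0.0702037)  len=0.7068
  (v0,v7,v4) [-++] → (2.81711, 0.234, -0.0702037)–(2.88731, 0.234, 0)  len=0.0993
  (v12,v16,v13) [+-+] → (-2.7029, 0.234, 0)–(-2.36819, 0.234, 0.37154)  len=0.5001
  (v13,v16,v17) [+--] → (-2.36819, 0.234, 0.37154)–(-2.1894, 0.234, 0.57)  len=0.2671
  (v13,v17,v14) [+-+] → (-2.1894, 0.234, 0.57)–(-1.83391, 0.234, 0.175474)  len=0.5311
  (v14,v17,v18) [+--] → (-1.83391, 0.234, 0.175474)–(-1.6758, 0.234, 0)  len=0.2362
  (v14,v18,v15) [+-+] → (-1.6758, 0.234, 0)–(-1.96305, 0.234, -0.318793)  len=0.4291
  (v15,v18,v19) [+--] → (-1.96305, 0.234, -0.318793)–(-2.1894, 0.234, -0.57)  len=0.3381
  (v15,v19,v12) [+-+] → (-2.1894, 0.234, -0.57)–(-2.47019, 0.234, -0.258315)  len=0.4195
  (v12,v19,v16) [+--] → (-2.47019, 0.234, -0.258315)–(-2.7029, 0.234, 0)  len=0.3477

Chained into 2 loop(s):
  loop 1: 8 segments, perimeter = 3.2244
  loop 2: 8 segments, perimeter = 3.0689
Total perimeter = 6.293
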